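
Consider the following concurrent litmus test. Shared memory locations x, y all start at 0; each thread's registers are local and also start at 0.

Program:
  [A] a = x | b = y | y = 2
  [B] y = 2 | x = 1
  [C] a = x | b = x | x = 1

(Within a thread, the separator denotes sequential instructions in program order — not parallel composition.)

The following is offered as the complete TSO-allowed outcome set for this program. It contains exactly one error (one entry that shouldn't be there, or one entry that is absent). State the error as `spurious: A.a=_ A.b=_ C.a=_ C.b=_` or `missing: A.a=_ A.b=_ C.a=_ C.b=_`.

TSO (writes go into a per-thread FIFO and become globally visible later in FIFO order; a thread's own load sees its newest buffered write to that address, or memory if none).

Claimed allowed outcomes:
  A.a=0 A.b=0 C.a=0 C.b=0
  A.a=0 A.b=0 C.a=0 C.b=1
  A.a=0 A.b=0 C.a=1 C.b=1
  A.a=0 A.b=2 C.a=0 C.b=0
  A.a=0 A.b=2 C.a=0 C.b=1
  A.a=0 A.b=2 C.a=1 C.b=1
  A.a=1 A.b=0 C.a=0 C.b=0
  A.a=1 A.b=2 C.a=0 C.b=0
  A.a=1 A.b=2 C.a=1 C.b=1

outcome vector order: (A.a,A.b,C.a,C.b)
TSO (10): <0 0 0 0> <0 0 0 1> <0 0 1 1> <0 2 0 0> <0 2 0 1> <0 2 1 1> <1 0 0 0> <1 2 0 0> <1 2 0 1> <1 2 1 1>
TSO∖claimed = {<1 2 0 1>}

missing: A.a=1 A.b=2 C.a=0 C.b=1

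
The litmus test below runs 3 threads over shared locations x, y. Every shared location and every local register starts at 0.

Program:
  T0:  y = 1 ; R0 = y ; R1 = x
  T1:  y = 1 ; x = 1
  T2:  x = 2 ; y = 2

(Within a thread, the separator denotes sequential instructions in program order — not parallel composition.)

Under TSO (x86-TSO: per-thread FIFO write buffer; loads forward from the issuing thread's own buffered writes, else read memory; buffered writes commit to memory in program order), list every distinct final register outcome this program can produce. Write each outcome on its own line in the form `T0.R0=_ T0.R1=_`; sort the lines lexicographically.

outcome vector order: (T0.R0,T0.R1)
|TSO outcomes| = 5

T0.R0=1 T0.R1=0
T0.R0=1 T0.R1=1
T0.R0=1 T0.R1=2
T0.R0=2 T0.R1=1
T0.R0=2 T0.R1=2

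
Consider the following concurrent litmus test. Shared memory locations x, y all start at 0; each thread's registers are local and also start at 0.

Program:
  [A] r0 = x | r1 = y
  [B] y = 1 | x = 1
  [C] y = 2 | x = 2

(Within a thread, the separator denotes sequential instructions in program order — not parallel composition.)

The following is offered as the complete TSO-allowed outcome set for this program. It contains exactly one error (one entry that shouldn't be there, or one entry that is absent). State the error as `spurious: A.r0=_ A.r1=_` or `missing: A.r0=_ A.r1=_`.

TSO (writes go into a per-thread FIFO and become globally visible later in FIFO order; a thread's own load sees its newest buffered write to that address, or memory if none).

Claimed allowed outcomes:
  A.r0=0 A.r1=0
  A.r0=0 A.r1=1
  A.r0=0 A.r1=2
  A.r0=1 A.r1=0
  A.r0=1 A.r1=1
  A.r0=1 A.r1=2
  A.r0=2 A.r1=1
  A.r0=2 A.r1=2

spurious: A.r0=1 A.r1=0

outcome vector order: (A.r0,A.r1)
TSO (7): 0/0; 0/1; 0/2; 1/1; 1/2; 2/1; 2/2
claimed∖TSO = {1/0}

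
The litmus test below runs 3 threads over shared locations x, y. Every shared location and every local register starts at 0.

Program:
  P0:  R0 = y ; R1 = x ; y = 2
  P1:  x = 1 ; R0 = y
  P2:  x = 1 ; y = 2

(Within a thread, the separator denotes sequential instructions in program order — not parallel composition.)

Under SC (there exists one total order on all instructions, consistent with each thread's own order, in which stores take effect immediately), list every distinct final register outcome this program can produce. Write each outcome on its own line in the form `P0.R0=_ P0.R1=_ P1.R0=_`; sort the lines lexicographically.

P0.R0=0 P0.R1=0 P1.R0=0
P0.R0=0 P0.R1=0 P1.R0=2
P0.R0=0 P0.R1=1 P1.R0=0
P0.R0=0 P0.R1=1 P1.R0=2
P0.R0=2 P0.R1=1 P1.R0=0
P0.R0=2 P0.R1=1 P1.R0=2

outcome vector order: (P0.R0,P0.R1,P1.R0)
|SC outcomes| = 6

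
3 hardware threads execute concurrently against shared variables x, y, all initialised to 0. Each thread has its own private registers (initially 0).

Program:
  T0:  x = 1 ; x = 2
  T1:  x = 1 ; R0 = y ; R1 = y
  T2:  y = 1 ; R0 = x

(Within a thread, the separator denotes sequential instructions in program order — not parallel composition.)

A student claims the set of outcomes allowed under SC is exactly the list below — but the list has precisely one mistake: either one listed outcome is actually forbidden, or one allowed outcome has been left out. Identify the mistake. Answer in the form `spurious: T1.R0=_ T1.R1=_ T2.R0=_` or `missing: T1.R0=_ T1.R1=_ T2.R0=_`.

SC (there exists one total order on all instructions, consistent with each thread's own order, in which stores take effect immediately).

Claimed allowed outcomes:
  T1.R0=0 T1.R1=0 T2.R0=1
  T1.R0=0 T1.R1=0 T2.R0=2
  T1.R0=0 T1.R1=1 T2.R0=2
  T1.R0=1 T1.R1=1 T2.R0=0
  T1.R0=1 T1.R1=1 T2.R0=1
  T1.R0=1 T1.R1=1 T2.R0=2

outcome vector order: (T1.R0,T1.R1,T2.R0)
SC: 7 outcomes — {0/0/1 0/0/2 0/1/1 0/1/2 1/1/0 1/1/1 1/1/2}
SC∖claimed = {0/1/1}

missing: T1.R0=0 T1.R1=1 T2.R0=1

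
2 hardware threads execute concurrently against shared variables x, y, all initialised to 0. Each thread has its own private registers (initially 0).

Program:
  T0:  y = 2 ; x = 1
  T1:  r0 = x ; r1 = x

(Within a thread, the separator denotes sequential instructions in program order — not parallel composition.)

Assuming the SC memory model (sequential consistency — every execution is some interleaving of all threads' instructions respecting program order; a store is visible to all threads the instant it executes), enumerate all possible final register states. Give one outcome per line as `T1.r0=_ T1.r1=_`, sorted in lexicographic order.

outcome vector order: (T1.r0,T1.r1)
|SC outcomes| = 3

T1.r0=0 T1.r1=0
T1.r0=0 T1.r1=1
T1.r0=1 T1.r1=1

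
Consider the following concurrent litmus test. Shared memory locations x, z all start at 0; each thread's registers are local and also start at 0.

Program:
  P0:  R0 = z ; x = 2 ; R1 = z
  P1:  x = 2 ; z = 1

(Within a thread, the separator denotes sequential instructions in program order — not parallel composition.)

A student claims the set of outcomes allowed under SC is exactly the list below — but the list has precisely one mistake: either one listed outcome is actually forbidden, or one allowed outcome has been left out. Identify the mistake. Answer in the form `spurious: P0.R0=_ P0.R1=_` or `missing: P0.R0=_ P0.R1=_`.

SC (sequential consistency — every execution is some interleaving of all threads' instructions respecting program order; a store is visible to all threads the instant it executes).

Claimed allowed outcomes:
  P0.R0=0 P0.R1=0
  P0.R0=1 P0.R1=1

missing: P0.R0=0 P0.R1=1

outcome vector order: (P0.R0,P0.R1)
SC (3): <0 0> <0 1> <1 1>
SC∖claimed = {<0 1>}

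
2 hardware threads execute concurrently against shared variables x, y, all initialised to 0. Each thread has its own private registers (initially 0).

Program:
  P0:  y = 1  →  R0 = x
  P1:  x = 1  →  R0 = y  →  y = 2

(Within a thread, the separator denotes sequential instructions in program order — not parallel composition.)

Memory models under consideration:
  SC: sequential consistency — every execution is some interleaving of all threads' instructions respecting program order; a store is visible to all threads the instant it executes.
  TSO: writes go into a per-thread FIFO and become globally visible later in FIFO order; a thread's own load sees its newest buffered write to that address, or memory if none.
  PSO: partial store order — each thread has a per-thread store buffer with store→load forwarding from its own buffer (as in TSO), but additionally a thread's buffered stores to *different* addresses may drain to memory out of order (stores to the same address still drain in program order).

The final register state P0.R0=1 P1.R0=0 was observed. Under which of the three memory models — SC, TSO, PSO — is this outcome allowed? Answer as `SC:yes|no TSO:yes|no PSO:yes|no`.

outcome vector order: (P0.R0,P1.R0)
SC: 3 outcomes — {0/1, 1/0, 1/1}
TSO: 4 outcomes — {0/0, 0/1, 1/0, 1/1}
PSO: 4 outcomes — {0/0, 0/1, 1/0, 1/1}
target 1/0 ∈ {SC,TSO,PSO}

SC:yes TSO:yes PSO:yes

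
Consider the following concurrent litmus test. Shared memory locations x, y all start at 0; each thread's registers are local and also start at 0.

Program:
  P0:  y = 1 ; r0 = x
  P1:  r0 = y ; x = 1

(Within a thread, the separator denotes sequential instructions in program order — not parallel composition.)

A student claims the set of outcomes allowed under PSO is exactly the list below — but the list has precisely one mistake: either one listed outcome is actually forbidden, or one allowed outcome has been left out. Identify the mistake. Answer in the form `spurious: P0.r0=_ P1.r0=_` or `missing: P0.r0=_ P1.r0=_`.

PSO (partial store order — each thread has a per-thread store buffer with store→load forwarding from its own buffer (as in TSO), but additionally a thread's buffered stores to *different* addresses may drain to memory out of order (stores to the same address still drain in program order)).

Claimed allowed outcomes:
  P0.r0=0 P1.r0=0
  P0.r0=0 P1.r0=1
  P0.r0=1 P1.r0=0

missing: P0.r0=1 P1.r0=1

outcome vector order: (P0.r0,P1.r0)
PSO (4): 00; 01; 10; 11
PSO∖claimed = {11}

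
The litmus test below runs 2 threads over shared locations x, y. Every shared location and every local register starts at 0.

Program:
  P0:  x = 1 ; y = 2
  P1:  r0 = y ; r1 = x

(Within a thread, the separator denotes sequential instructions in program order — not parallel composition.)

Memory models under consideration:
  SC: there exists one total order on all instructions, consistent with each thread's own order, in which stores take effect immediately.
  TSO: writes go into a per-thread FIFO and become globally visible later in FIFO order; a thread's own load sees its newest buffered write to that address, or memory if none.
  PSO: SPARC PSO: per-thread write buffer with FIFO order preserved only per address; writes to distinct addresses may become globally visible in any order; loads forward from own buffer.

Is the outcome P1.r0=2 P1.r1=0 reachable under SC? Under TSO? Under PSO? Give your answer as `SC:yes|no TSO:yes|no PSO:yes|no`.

outcome vector order: (P1.r0,P1.r1)
under SC → (0,0); (0,1); (2,1)
under TSO → (0,0); (0,1); (2,1)
under PSO → (0,0); (0,1); (2,0); (2,1)
target (2,0) ∈ {PSO}

SC:no TSO:no PSO:yes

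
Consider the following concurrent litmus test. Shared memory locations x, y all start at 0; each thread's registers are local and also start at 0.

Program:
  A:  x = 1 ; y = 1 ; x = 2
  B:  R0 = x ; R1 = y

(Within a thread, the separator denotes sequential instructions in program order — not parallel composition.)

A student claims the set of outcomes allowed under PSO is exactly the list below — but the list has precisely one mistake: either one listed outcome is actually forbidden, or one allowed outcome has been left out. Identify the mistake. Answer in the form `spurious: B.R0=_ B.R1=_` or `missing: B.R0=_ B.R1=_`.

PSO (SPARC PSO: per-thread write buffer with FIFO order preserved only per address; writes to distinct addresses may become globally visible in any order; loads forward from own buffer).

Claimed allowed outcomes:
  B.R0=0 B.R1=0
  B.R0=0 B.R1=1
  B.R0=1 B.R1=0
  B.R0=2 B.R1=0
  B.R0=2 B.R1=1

outcome vector order: (B.R0,B.R1)
[PSO] allowed = {0/0, 0/1, 1/0, 1/1, 2/0, 2/1}
PSO∖claimed = {1/1}

missing: B.R0=1 B.R1=1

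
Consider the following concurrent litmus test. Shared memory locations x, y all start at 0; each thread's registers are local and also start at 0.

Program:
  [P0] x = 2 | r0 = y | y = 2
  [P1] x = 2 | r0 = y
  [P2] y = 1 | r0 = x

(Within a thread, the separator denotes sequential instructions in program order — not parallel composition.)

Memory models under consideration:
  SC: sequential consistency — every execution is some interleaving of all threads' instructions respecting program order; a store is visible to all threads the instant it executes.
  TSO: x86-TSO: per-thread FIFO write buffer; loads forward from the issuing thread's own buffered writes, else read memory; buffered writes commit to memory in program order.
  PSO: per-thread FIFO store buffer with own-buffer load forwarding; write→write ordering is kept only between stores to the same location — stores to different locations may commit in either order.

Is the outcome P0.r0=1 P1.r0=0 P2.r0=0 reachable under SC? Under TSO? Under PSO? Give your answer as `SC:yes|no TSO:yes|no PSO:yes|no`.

SC:no TSO:yes PSO:yes

outcome vector order: (P0.r0,P1.r0,P2.r0)
[SC] allowed = {0/0/2, 0/1/2, 0/2/2, 1/0/2, 1/1/0, 1/1/2, 1/2/0, 1/2/2}
[TSO] allowed = {0/0/0, 0/0/2, 0/1/0, 0/1/2, 0/2/0, 0/2/2, 1/0/0, 1/0/2, 1/1/0, 1/1/2, 1/2/0, 1/2/2}
[PSO] allowed = {0/0/0, 0/0/2, 0/1/0, 0/1/2, 0/2/0, 0/2/2, 1/0/0, 1/0/2, 1/1/0, 1/1/2, 1/2/0, 1/2/2}
target 1/0/0 ∈ {TSO,PSO}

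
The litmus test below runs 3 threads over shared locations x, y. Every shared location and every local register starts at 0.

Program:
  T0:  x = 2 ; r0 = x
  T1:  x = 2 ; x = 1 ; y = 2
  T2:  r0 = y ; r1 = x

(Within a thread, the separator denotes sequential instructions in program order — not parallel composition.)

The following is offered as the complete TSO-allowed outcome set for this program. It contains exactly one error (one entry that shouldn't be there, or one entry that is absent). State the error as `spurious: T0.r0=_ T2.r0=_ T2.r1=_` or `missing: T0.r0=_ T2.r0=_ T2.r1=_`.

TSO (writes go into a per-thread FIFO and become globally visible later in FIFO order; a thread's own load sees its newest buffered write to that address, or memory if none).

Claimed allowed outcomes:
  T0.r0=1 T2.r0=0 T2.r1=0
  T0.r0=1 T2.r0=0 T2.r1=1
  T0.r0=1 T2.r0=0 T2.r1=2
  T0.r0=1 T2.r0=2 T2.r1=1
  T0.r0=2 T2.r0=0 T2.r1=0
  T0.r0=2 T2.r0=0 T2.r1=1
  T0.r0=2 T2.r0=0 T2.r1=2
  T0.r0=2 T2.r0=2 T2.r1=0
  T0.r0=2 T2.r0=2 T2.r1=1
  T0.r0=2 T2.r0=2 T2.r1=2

outcome vector order: (T0.r0,T2.r0,T2.r1)
TSO (9): 100 101 102 121 200 201 202 221 222
claimed∖TSO = {220}

spurious: T0.r0=2 T2.r0=2 T2.r1=0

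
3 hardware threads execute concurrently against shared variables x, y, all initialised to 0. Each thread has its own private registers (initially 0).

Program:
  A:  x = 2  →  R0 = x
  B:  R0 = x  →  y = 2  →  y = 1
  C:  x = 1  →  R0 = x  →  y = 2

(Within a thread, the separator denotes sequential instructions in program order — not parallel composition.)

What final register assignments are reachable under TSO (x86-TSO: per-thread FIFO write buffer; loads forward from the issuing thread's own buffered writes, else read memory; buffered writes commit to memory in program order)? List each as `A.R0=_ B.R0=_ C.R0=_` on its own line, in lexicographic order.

outcome vector order: (A.R0,B.R0,C.R0)
|TSO outcomes| = 9

A.R0=1 B.R0=0 C.R0=1
A.R0=1 B.R0=1 C.R0=1
A.R0=1 B.R0=2 C.R0=1
A.R0=2 B.R0=0 C.R0=1
A.R0=2 B.R0=0 C.R0=2
A.R0=2 B.R0=1 C.R0=1
A.R0=2 B.R0=1 C.R0=2
A.R0=2 B.R0=2 C.R0=1
A.R0=2 B.R0=2 C.R0=2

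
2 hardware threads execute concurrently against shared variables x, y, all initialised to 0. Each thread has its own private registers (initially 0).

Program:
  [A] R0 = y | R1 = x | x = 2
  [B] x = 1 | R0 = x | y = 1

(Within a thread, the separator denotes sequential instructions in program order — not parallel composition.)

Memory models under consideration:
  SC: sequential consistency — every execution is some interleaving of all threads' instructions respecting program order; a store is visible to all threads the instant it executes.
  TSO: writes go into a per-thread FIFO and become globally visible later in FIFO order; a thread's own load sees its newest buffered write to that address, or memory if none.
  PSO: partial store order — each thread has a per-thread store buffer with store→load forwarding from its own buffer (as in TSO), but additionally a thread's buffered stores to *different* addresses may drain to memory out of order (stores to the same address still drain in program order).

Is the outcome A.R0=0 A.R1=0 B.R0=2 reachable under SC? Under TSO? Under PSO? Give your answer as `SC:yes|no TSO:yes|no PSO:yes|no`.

outcome vector order: (A.R0,A.R1,B.R0)
[SC] allowed = {(0,0,1), (0,0,2), (0,1,1), (0,1,2), (1,1,1)}
[TSO] allowed = {(0,0,1), (0,0,2), (0,1,1), (0,1,2), (1,1,1)}
[PSO] allowed = {(0,0,1), (0,0,2), (0,1,1), (0,1,2), (1,0,1), (1,1,1)}
target (0,0,2) ∈ {SC,TSO,PSO}

SC:yes TSO:yes PSO:yes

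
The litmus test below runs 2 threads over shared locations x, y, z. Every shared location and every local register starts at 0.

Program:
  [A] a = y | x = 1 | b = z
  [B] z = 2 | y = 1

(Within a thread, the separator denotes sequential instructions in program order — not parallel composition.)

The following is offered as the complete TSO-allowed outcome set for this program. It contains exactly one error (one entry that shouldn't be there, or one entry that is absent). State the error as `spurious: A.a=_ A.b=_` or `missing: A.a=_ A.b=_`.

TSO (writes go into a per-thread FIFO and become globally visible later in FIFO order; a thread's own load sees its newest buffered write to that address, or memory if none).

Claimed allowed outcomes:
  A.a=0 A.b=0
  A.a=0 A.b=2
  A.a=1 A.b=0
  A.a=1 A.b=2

outcome vector order: (A.a,A.b)
TSO (3): 00; 02; 12
claimed∖TSO = {10}

spurious: A.a=1 A.b=0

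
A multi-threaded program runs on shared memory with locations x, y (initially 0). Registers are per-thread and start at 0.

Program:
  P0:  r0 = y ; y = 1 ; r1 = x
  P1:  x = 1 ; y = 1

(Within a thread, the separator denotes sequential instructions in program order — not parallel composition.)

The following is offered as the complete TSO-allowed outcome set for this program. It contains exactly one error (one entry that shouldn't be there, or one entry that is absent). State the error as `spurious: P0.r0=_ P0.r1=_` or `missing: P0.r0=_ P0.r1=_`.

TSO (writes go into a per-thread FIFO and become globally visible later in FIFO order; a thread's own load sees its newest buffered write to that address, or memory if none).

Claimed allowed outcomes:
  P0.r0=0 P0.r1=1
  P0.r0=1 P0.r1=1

outcome vector order: (P0.r0,P0.r1)
under TSO → 0/0, 0/1, 1/1
TSO∖claimed = {0/0}

missing: P0.r0=0 P0.r1=0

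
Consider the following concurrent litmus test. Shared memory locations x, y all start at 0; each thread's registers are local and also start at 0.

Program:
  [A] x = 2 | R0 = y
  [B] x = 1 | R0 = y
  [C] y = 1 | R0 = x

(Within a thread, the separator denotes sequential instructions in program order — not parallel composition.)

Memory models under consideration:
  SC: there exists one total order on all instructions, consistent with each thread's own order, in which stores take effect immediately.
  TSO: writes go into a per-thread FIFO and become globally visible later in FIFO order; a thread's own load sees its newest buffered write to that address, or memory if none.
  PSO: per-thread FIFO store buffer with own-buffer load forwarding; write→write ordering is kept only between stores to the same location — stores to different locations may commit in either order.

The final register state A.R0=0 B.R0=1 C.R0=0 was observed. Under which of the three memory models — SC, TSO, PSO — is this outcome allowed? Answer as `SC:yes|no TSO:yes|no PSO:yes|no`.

outcome vector order: (A.R0,B.R0,C.R0)
SC: 9 outcomes — {(0,0,1) (0,0,2) (0,1,1) (0,1,2) (1,0,1) (1,0,2) (1,1,0) (1,1,1) (1,1,2)}
TSO: 12 outcomes — {(0,0,0) (0,0,1) (0,0,2) (0,1,0) (0,1,1) (0,1,2) (1,0,0) (1,0,1) (1,0,2) (1,1,0) (1,1,1) (1,1,2)}
PSO: 12 outcomes — {(0,0,0) (0,0,1) (0,0,2) (0,1,0) (0,1,1) (0,1,2) (1,0,0) (1,0,1) (1,0,2) (1,1,0) (1,1,1) (1,1,2)}
target (0,1,0) ∈ {TSO,PSO}

SC:no TSO:yes PSO:yes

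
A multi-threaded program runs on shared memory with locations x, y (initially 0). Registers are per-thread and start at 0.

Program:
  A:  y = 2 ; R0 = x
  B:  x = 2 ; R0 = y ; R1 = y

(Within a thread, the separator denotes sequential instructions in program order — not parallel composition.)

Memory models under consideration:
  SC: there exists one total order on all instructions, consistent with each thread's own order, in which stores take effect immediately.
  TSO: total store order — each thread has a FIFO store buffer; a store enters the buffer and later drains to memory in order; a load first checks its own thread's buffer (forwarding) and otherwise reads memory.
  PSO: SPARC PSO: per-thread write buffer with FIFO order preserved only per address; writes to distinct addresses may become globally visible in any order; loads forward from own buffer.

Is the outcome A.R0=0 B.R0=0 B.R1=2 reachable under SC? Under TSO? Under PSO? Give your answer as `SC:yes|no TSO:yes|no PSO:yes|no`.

outcome vector order: (A.R0,B.R0,B.R1)
under SC → 022 200 202 222
under TSO → 000 002 022 200 202 222
under PSO → 000 002 022 200 202 222
target 002 ∈ {TSO,PSO}

SC:no TSO:yes PSO:yes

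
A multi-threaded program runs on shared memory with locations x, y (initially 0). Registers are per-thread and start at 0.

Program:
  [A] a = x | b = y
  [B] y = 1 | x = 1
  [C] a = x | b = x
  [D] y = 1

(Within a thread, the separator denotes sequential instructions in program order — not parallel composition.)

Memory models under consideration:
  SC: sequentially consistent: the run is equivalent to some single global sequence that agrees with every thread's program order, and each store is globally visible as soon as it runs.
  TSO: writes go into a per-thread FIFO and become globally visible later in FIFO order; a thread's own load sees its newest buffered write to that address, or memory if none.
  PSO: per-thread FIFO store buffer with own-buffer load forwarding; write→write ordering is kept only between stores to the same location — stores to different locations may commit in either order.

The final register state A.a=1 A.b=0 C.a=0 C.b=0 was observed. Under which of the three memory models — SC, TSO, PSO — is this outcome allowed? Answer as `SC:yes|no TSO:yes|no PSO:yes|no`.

SC:no TSO:no PSO:yes

outcome vector order: (A.a,A.b,C.a,C.b)
under SC → <0 0 0 0>; <0 0 0 1>; <0 0 1 1>; <0 1 0 0>; <0 1 0 1>; <0 1 1 1>; <1 1 0 0>; <1 1 0 1>; <1 1 1 1>
under TSO → <0 0 0 0>; <0 0 0 1>; <0 0 1 1>; <0 1 0 0>; <0 1 0 1>; <0 1 1 1>; <1 1 0 0>; <1 1 0 1>; <1 1 1 1>
under PSO → <0 0 0 0>; <0 0 0 1>; <0 0 1 1>; <0 1 0 0>; <0 1 0 1>; <0 1 1 1>; <1 0 0 0>; <1 0 0 1>; <1 0 1 1>; <1 1 0 0>; <1 1 0 1>; <1 1 1 1>
target <1 0 0 0> ∈ {PSO}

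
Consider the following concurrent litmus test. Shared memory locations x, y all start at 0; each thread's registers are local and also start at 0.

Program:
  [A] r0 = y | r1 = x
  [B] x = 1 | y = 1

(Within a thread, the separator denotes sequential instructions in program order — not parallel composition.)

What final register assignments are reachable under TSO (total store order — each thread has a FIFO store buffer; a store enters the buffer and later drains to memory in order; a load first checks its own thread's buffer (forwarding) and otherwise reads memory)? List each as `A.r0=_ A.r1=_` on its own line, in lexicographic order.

A.r0=0 A.r1=0
A.r0=0 A.r1=1
A.r0=1 A.r1=1

outcome vector order: (A.r0,A.r1)
|TSO outcomes| = 3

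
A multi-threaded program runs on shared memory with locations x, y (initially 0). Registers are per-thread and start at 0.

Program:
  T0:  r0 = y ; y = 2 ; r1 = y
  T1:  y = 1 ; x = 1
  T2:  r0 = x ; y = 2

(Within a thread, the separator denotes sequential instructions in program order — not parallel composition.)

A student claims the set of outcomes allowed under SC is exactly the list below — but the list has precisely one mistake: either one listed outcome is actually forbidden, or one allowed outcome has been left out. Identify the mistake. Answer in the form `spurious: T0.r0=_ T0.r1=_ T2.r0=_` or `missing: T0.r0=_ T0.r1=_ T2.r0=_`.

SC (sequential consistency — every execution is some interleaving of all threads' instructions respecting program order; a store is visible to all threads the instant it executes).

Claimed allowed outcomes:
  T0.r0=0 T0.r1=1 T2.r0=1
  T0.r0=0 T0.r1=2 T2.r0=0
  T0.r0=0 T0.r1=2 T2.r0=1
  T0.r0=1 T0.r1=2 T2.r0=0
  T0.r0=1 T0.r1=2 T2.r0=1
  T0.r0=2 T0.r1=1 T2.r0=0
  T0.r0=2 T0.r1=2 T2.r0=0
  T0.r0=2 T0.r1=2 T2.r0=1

outcome vector order: (T0.r0,T0.r1,T2.r0)
[SC] allowed = {<0 1 0> <0 1 1> <0 2 0> <0 2 1> <1 2 0> <1 2 1> <2 1 0> <2 2 0> <2 2 1>}
SC∖claimed = {<0 1 0>}

missing: T0.r0=0 T0.r1=1 T2.r0=0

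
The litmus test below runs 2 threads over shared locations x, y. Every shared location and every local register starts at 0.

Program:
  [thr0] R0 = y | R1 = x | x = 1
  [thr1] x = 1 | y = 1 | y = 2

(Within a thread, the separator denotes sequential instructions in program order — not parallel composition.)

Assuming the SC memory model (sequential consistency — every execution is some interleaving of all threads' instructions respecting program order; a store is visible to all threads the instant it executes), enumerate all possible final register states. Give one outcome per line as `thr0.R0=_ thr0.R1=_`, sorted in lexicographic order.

outcome vector order: (thr0.R0,thr0.R1)
|SC outcomes| = 4

thr0.R0=0 thr0.R1=0
thr0.R0=0 thr0.R1=1
thr0.R0=1 thr0.R1=1
thr0.R0=2 thr0.R1=1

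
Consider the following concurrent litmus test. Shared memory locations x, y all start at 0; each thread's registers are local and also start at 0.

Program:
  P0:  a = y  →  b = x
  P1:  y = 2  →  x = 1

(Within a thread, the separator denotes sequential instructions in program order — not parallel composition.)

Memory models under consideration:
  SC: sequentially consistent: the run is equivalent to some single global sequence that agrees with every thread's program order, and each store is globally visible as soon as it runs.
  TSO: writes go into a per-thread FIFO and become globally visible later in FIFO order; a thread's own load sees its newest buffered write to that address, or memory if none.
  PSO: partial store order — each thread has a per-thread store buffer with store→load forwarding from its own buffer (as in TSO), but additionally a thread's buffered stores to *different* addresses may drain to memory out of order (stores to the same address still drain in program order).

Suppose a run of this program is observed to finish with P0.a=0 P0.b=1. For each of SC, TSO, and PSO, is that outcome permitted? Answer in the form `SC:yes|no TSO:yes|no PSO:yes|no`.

SC:yes TSO:yes PSO:yes

outcome vector order: (P0.a,P0.b)
SC: 4 outcomes — {(0,0), (0,1), (2,0), (2,1)}
TSO: 4 outcomes — {(0,0), (0,1), (2,0), (2,1)}
PSO: 4 outcomes — {(0,0), (0,1), (2,0), (2,1)}
target (0,1) ∈ {SC,TSO,PSO}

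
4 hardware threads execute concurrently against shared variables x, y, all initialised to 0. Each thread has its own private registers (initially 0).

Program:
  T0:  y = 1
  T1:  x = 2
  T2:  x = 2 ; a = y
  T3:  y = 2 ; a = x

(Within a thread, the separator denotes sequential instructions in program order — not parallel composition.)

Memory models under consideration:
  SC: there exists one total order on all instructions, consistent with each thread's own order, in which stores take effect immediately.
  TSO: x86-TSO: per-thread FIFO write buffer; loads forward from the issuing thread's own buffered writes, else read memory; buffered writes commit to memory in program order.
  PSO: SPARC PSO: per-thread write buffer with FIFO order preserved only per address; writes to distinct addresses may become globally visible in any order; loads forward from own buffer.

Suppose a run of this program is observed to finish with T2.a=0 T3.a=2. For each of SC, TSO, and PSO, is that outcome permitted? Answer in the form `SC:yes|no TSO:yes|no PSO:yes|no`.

outcome vector order: (T2.a,T3.a)
SC (5): (0,2), (1,0), (1,2), (2,0), (2,2)
TSO (6): (0,0), (0,2), (1,0), (1,2), (2,0), (2,2)
PSO (6): (0,0), (0,2), (1,0), (1,2), (2,0), (2,2)
target (0,2) ∈ {SC,TSO,PSO}

SC:yes TSO:yes PSO:yes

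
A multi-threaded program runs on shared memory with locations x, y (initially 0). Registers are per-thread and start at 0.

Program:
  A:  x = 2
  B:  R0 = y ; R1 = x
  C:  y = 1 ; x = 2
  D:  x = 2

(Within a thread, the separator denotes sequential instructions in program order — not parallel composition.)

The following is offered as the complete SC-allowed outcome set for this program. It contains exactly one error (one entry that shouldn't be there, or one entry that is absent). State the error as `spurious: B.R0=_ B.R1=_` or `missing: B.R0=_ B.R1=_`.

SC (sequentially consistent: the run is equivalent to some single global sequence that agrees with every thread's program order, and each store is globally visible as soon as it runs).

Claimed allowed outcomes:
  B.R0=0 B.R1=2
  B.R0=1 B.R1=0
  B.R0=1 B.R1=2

missing: B.R0=0 B.R1=0

outcome vector order: (B.R0,B.R1)
[SC] allowed = {<0 0> <0 2> <1 0> <1 2>}
SC∖claimed = {<0 0>}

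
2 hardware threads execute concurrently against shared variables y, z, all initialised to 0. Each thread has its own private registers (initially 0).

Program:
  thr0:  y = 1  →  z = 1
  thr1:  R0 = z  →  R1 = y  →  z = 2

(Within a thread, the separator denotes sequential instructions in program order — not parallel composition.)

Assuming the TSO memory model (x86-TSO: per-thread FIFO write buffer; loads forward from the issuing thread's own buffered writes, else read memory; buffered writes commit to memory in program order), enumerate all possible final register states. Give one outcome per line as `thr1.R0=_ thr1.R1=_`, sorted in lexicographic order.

outcome vector order: (thr1.R0,thr1.R1)
|TSO outcomes| = 3

thr1.R0=0 thr1.R1=0
thr1.R0=0 thr1.R1=1
thr1.R0=1 thr1.R1=1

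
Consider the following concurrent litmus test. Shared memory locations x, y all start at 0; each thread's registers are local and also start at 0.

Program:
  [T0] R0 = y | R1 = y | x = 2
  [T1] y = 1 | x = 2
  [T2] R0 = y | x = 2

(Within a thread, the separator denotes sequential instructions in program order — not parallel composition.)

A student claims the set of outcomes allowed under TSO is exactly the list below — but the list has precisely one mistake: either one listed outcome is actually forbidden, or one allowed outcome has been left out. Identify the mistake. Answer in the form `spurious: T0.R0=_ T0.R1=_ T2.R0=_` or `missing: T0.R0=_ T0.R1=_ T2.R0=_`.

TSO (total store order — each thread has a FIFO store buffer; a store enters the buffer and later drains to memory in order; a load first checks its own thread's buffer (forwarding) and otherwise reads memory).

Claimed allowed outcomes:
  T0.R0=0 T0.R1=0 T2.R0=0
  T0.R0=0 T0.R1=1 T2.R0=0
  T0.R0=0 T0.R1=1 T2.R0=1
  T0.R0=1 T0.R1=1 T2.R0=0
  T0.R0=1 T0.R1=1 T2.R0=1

missing: T0.R0=0 T0.R1=0 T2.R0=1

outcome vector order: (T0.R0,T0.R1,T2.R0)
under TSO → 000; 001; 010; 011; 110; 111
TSO∖claimed = {001}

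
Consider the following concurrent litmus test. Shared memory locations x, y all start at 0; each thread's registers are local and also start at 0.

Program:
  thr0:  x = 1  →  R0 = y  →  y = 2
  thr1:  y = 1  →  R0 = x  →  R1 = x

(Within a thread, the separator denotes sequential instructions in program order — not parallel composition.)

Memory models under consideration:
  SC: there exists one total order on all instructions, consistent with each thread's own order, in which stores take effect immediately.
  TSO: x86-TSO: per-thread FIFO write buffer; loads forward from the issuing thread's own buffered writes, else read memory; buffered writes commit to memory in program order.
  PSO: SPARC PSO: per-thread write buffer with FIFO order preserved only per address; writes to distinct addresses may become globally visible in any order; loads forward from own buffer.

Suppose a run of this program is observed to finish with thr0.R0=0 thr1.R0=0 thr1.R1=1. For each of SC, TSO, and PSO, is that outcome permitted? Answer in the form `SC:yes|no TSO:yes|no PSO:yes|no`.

outcome vector order: (thr0.R0,thr1.R0,thr1.R1)
SC: 4 outcomes — {0/1/1 1/0/0 1/0/1 1/1/1}
TSO: 6 outcomes — {0/0/0 0/0/1 0/1/1 1/0/0 1/0/1 1/1/1}
PSO: 6 outcomes — {0/0/0 0/0/1 0/1/1 1/0/0 1/0/1 1/1/1}
target 0/0/1 ∈ {TSO,PSO}

SC:no TSO:yes PSO:yes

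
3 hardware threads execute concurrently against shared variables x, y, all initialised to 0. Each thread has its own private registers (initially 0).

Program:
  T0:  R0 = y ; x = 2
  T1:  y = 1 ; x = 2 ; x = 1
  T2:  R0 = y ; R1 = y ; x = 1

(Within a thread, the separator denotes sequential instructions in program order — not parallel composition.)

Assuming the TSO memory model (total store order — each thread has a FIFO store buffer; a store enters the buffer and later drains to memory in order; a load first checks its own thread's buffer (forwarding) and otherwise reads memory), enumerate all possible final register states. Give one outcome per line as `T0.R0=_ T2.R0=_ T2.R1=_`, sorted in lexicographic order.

outcome vector order: (T0.R0,T2.R0,T2.R1)
|TSO outcomes| = 6

T0.R0=0 T2.R0=0 T2.R1=0
T0.R0=0 T2.R0=0 T2.R1=1
T0.R0=0 T2.R0=1 T2.R1=1
T0.R0=1 T2.R0=0 T2.R1=0
T0.R0=1 T2.R0=0 T2.R1=1
T0.R0=1 T2.R0=1 T2.R1=1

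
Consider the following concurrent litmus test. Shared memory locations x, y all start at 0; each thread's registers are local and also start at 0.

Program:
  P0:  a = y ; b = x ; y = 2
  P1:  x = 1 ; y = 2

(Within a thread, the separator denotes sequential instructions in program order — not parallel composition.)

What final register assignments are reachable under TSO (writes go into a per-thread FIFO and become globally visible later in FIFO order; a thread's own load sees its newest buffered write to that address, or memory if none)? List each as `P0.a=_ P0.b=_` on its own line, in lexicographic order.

P0.a=0 P0.b=0
P0.a=0 P0.b=1
P0.a=2 P0.b=1

outcome vector order: (P0.a,P0.b)
|TSO outcomes| = 3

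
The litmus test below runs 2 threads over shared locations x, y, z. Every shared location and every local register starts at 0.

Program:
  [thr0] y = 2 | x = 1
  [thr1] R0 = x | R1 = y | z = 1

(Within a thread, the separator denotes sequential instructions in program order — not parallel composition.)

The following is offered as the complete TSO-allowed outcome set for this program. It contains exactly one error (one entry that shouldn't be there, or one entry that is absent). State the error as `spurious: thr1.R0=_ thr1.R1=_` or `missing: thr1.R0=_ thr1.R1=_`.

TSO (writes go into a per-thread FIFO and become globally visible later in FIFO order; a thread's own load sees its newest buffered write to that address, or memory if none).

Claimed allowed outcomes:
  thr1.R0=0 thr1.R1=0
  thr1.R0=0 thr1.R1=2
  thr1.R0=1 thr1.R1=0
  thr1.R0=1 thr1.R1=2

spurious: thr1.R0=1 thr1.R1=0

outcome vector order: (thr1.R0,thr1.R1)
TSO (3): 0/0 0/2 1/2
claimed∖TSO = {1/0}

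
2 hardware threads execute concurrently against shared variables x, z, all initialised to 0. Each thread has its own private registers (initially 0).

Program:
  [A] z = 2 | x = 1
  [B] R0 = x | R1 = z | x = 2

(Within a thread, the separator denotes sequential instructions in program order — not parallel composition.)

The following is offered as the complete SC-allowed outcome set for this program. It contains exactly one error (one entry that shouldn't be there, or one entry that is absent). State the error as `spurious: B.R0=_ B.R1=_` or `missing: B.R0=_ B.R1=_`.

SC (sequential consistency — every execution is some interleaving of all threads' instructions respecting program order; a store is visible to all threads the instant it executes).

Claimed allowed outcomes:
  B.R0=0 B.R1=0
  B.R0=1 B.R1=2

outcome vector order: (B.R0,B.R1)
SC: 3 outcomes — {0/0 0/2 1/2}
SC∖claimed = {0/2}

missing: B.R0=0 B.R1=2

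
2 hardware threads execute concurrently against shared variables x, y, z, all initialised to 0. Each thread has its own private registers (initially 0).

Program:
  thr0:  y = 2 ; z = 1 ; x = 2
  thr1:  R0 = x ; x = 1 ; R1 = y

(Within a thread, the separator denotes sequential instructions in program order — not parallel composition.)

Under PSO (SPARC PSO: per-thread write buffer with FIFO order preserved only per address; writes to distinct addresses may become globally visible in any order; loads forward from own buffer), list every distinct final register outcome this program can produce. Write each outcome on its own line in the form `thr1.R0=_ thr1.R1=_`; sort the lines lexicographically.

outcome vector order: (thr1.R0,thr1.R1)
|PSO outcomes| = 4

thr1.R0=0 thr1.R1=0
thr1.R0=0 thr1.R1=2
thr1.R0=2 thr1.R1=0
thr1.R0=2 thr1.R1=2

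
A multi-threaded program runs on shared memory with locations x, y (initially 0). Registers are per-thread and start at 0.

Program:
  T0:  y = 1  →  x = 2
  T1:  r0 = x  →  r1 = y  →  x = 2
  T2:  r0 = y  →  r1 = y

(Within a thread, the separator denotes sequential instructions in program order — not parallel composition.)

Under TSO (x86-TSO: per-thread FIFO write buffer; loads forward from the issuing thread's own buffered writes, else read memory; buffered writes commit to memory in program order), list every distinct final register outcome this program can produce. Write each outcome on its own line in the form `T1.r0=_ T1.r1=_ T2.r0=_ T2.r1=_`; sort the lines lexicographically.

T1.r0=0 T1.r1=0 T2.r0=0 T2.r1=0
T1.r0=0 T1.r1=0 T2.r0=0 T2.r1=1
T1.r0=0 T1.r1=0 T2.r0=1 T2.r1=1
T1.r0=0 T1.r1=1 T2.r0=0 T2.r1=0
T1.r0=0 T1.r1=1 T2.r0=0 T2.r1=1
T1.r0=0 T1.r1=1 T2.r0=1 T2.r1=1
T1.r0=2 T1.r1=1 T2.r0=0 T2.r1=0
T1.r0=2 T1.r1=1 T2.r0=0 T2.r1=1
T1.r0=2 T1.r1=1 T2.r0=1 T2.r1=1

outcome vector order: (T1.r0,T1.r1,T2.r0,T2.r1)
|TSO outcomes| = 9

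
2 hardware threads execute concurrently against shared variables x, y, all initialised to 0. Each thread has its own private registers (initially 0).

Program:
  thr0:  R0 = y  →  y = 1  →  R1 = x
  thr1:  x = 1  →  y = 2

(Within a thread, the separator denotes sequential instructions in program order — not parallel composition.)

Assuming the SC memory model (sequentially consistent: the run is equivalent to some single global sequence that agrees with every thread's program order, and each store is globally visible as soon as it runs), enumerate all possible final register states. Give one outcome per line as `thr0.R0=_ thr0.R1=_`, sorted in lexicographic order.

outcome vector order: (thr0.R0,thr0.R1)
|SC outcomes| = 3

thr0.R0=0 thr0.R1=0
thr0.R0=0 thr0.R1=1
thr0.R0=2 thr0.R1=1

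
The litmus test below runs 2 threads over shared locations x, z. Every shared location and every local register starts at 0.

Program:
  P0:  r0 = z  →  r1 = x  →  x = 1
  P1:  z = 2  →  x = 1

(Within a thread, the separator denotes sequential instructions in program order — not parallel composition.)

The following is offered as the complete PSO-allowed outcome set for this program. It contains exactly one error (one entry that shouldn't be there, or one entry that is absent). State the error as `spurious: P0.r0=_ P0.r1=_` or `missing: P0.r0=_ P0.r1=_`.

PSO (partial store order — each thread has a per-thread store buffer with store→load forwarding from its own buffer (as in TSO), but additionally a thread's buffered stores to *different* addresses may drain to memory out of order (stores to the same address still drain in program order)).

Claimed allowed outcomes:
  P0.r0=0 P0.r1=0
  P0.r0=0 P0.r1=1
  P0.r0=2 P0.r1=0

missing: P0.r0=2 P0.r1=1

outcome vector order: (P0.r0,P0.r1)
PSO: 4 outcomes — {0/0; 0/1; 2/0; 2/1}
PSO∖claimed = {2/1}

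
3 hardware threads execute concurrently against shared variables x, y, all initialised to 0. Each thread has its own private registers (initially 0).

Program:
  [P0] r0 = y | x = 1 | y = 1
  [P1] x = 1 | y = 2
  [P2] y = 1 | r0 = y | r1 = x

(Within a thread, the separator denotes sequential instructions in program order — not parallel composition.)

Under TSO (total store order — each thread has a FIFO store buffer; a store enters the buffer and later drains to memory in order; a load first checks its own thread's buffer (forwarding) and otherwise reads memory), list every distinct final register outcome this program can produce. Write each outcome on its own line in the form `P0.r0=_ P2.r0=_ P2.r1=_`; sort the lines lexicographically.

P0.r0=0 P2.r0=1 P2.r1=0
P0.r0=0 P2.r0=1 P2.r1=1
P0.r0=0 P2.r0=2 P2.r1=1
P0.r0=1 P2.r0=1 P2.r1=0
P0.r0=1 P2.r0=1 P2.r1=1
P0.r0=1 P2.r0=2 P2.r1=1
P0.r0=2 P2.r0=1 P2.r1=0
P0.r0=2 P2.r0=1 P2.r1=1
P0.r0=2 P2.r0=2 P2.r1=1

outcome vector order: (P0.r0,P2.r0,P2.r1)
|TSO outcomes| = 9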